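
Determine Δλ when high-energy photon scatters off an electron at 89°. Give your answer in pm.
2.3840 pm

Using the Compton scattering formula:
Δλ = λ_C(1 - cos θ)

where λ_C = h/(m_e·c) ≈ 2.4263 pm is the Compton wavelength of an electron.

For θ = 89°:
cos(89°) = 0.0175
1 - cos(89°) = 0.9825

Δλ = 2.4263 × 0.9825
Δλ = 2.3840 pm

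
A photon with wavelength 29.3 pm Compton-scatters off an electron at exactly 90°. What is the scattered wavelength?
31.7263 pm

Using the Compton formula: λ' = λ + λ_C(1 − cos θ)

For θ = 90°, cos θ = 0 (exact) = 0.0000, so:
1 − cos 90° = 1 − (0) = 1.0000

Δλ = λ_C × 1.0000 = 2.4263 × 1.0000 = 2.4263 pm

λ' = 29.3 + 2.4263 = 31.7263 pm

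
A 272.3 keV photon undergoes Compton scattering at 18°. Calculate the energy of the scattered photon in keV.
265.3787 keV

First convert energy to wavelength:
λ = hc/E, with hc ≈ 1239.842 keV·pm (i.e. 1239.842 eV·nm)

For E = 272.3 keV = 272300 eV:
λ = 1239.842 keV·pm / 272.3 keV
λ = 4.5532 pm

Calculate the Compton shift:
Δλ = λ_C(1 - cos(18°)) = 2.4263 × 0.0489
Δλ = 0.1188 pm

Final wavelength:
λ' = 4.5532 + 0.1188 = 4.6720 pm

Final energy:
E' = hc/λ' = 1239.842 / 4.6720 = 265.3787 keV

(Intermediate values are shown rounded; full precision is carried through to the final answer.)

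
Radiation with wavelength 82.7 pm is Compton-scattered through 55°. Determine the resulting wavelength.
83.7346 pm

Using the Compton scattering formula:
λ' = λ + Δλ = λ + λ_C(1 - cos θ)

Given:
- Initial wavelength λ = 82.7 pm
- Scattering angle θ = 55°
- Compton wavelength λ_C ≈ 2.4263 pm

Calculate the shift:
Δλ = 2.4263 × (1 - cos(55°))
Δλ = 2.4263 × 0.4264
Δλ = 1.0346 pm

Final wavelength:
λ' = 82.7 + 1.0346 = 83.7346 pm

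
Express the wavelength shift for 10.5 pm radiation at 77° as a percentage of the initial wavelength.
17.9096%

Calculate the Compton shift:
Δλ = λ_C(1 - cos(77°))
Δλ = 2.4263 × (1 - cos(77°))
Δλ = 2.4263 × 0.7750
Δλ = 1.8805 pm

Percentage change:
(Δλ/λ₀) × 100 = (1.8805/10.5) × 100
= 17.9096%

(Intermediate values are shown rounded; full precision is carried through to the final answer.)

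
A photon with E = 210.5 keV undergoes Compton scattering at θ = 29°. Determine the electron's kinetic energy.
10.3381 keV

By energy conservation: K_e = E_initial - E_final

First find the scattered photon energy:
Initial wavelength: λ = hc/E = 5.8900 pm
Compton shift: Δλ = λ_C(1 - cos(29°)) = 0.3042 pm
Final wavelength: λ' = 5.8900 + 0.3042 = 6.1942 pm
Final photon energy: E' = hc/λ' = 200.1619 keV

Electron kinetic energy:
K_e = E - E' = 210.5000 - 200.1619 = 10.3381 keV

(Intermediate values are shown rounded; full precision is carried through to the final answer.)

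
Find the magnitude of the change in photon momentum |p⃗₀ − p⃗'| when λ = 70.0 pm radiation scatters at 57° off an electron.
8.9641e-24 kg·m/s

Photon momentum magnitude is p = h/λ.

Initial momentum:
p₀ = h/λ = 6.6261e-34/7.0000e-11 = 9.4658e-24 kg·m/s

After scattering:
λ' = λ + Δλ = 70.0 + 1.1048 = 71.1048 pm
p' = h/λ' = 6.6261e-34/7.1105e-11 = 9.3187e-24 kg·m/s

Momentum is a vector; the scattered photon's direction makes angle θ = 57° with the incident direction. The magnitude of the vector change Δp⃗ = p⃗₀ − p⃗' is found from the law of cosines:
|Δp⃗|² = p₀² + p'² − 2p₀p'cos θ
|Δp⃗|² = (9.4658e-24)² + (9.3187e-24)² − 2·9.4658e-24·9.3187e-24·cos(57°)
|Δp⃗| = 8.9641e-24 kg·m/s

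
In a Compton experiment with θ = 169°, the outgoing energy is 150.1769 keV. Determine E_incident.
359.6002 keV

Convert final energy to wavelength (hc ≈ 1239.842 keV·pm):
λ' = hc/E' = 1239.842 / 150.1769 = 8.2559 pm

Calculate the Compton shift:
Δλ = λ_C(1 - cos(169°))
Δλ = 2.4263 × (1 - cos(169°))
Δλ = 4.8080 pm

Initial wavelength:
λ = λ' - Δλ = 8.2559 - 4.8080 = 3.4478 pm

Initial energy:
E = hc/λ = 1239.842 / 3.4478 = 359.6002 keV

(Intermediate values are shown rounded; full precision is carried through to the final answer.)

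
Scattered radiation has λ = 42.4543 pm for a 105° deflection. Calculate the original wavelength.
39.4000 pm

From λ' = λ + Δλ, we have λ = λ' - Δλ

First calculate the Compton shift:
Δλ = λ_C(1 - cos θ)
Δλ = 2.4263 × (1 - cos(105°))
Δλ = 2.4263 × 1.2588
Δλ = 3.0543 pm

Initial wavelength:
λ = λ' - Δλ
λ = 42.4543 - 3.0543
λ = 39.4000 pm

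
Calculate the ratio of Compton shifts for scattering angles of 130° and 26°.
130° produces the larger shift by a factor of 16.232

Calculate both shifts using Δλ = λ_C(1 - cos θ):

For θ₁ = 26°:
Δλ₁ = 2.4263 × (1 - cos(26°))
Δλ₁ = 2.4263 × 0.1012
Δλ₁ = 0.2456 pm

For θ₂ = 130°:
Δλ₂ = 2.4263 × (1 - cos(130°))
Δλ₂ = 2.4263 × 1.6428
Δλ₂ = 3.9859 pm

The 130° angle produces the larger shift.
Ratio: 3.9859/0.2456 = 16.232

(Intermediate values are shown rounded; full precision is carried through to the final answer.)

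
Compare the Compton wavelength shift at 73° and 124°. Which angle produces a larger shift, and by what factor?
124° produces the larger shift by a factor of 2.203

Calculate both shifts using Δλ = λ_C(1 - cos θ):

For θ₁ = 73°:
Δλ₁ = 2.4263 × (1 - cos(73°))
Δλ₁ = 2.4263 × 0.7076
Δλ₁ = 1.7169 pm

For θ₂ = 124°:
Δλ₂ = 2.4263 × (1 - cos(124°))
Δλ₂ = 2.4263 × 1.5592
Δλ₂ = 3.7831 pm

The 124° angle produces the larger shift.
Ratio: 3.7831/1.7169 = 2.203

(Intermediate values are shown rounded; full precision is carried through to the final answer.)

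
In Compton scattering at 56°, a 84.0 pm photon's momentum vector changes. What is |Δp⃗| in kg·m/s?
7.3605e-24 kg·m/s

Photon momentum magnitude is p = h/λ.

Initial momentum:
p₀ = h/λ = 6.6261e-34/8.4000e-11 = 7.8882e-24 kg·m/s

After scattering:
λ' = λ + Δλ = 84.0 + 1.0695 = 85.0695 pm
p' = h/λ' = 6.6261e-34/8.5070e-11 = 7.7890e-24 kg·m/s

Momentum is a vector; the scattered photon's direction makes angle θ = 56° with the incident direction. The magnitude of the vector change Δp⃗ = p⃗₀ − p⃗' is found from the law of cosines:
|Δp⃗|² = p₀² + p'² − 2p₀p'cos θ
|Δp⃗|² = (7.8882e-24)² + (7.7890e-24)² − 2·7.8882e-24·7.7890e-24·cos(56°)
|Δp⃗| = 7.3605e-24 kg·m/s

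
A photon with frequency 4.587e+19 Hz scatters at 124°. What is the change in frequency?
1.682e+19 Hz (decrease)

Convert frequency to wavelength (c = 299792458 m/s):
λ₀ = c/f₀ = 299792458/4.587e+19 = 6.5356978e-12 m = 6.5357 pm

Calculate Compton shift:
Δλ = λ_C(1 - cos(124°)) = 3.7831 pm

Final wavelength:
λ' = λ₀ + Δλ = 6.5357 + 3.7831 = 10.3188 pm

Final frequency:
f' = c/λ' = 299792458/1.0318783e-11 = 2.9053082e+19 Hz

Frequency shift (decrease):
Δf = f₀ - f' = 4.587e+19 - 2.9053082e+19 = 1.682e+19 Hz

(Intermediate values are shown rounded; full precision is carried through to the final answer.)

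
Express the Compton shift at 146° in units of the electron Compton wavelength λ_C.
1.8290 λ_C

The Compton shift formula is:
Δλ = λ_C(1 - cos θ)

Dividing both sides by λ_C:
Δλ/λ_C = 1 - cos θ

For θ = 146°:
Δλ/λ_C = 1 - cos(146°)
Δλ/λ_C = 1 - -0.8290
Δλ/λ_C = 1.8290

This means the shift is 1.8290 × λ_C = 4.4378 pm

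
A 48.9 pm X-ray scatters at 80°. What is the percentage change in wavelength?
4.1002%

Calculate the Compton shift:
Δλ = λ_C(1 - cos(80°))
Δλ = 2.4263 × (1 - cos(80°))
Δλ = 2.4263 × 0.8264
Δλ = 2.0050 pm

Percentage change:
(Δλ/λ₀) × 100 = (2.0050/48.9) × 100
= 4.1002%

(Intermediate values are shown rounded; full precision is carried through to the final answer.)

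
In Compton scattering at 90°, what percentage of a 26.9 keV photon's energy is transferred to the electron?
0.0500 (or 5.00%)

Calculate initial and final photon energies:

Initial: E₀ = 26.9 keV → λ₀ = 46.0908 pm
Compton shift: Δλ = 2.4263 pm
Final wavelength: λ' = 48.5171 pm
Final energy: E' = 25.5547 keV

Fractional energy loss:
(E₀ - E')/E₀ = (26.9000 - 25.5547)/26.9000
= 1.3453/26.9000
= 0.0500
= 5.00%

(Intermediate values are shown rounded; full precision is carried through to the final answer.)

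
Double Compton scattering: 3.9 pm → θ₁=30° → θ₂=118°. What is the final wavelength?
7.7905 pm

Apply Compton shift twice:

First scattering at θ₁ = 30°:
Δλ₁ = λ_C(1 - cos(30°))
Δλ₁ = 2.4263 × 0.1340
Δλ₁ = 0.3251 pm

After first scattering:
λ₁ = 3.9 + 0.3251 = 4.2251 pm

Second scattering at θ₂ = 118°:
Δλ₂ = λ_C(1 - cos(118°))
Δλ₂ = 2.4263 × 1.4695
Δλ₂ = 3.5654 pm

Final wavelength:
λ₂ = 4.2251 + 3.5654 = 7.7905 pm

Total shift: Δλ_total = 0.3251 + 3.5654 = 3.8905 pm

(Intermediate values are shown rounded; full precision is carried through to the final answer.)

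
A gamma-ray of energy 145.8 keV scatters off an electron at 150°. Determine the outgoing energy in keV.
95.1436 keV

First convert energy to wavelength:
λ = hc/E, with hc ≈ 1239.842 keV·pm (i.e. 1239.842 eV·nm)

For E = 145.8 keV = 145800 eV:
λ = 1239.842 keV·pm / 145.8 keV
λ = 8.5037 pm

Calculate the Compton shift:
Δλ = λ_C(1 - cos(150°)) = 2.4263 × 1.8660
Δλ = 4.5276 pm

Final wavelength:
λ' = 8.5037 + 4.5276 = 13.0313 pm

Final energy:
E' = hc/λ' = 1239.842 / 13.0313 = 95.1436 keV

(Intermediate values are shown rounded; full precision is carried through to the final answer.)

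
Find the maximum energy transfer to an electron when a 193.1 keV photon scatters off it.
83.1200 keV

Maximum energy transfer occurs at θ = 180° (backscattering).

Initial photon: E₀ = 193.1 keV → λ₀ = 6.4207 pm

Maximum Compton shift (at 180°):
Δλ_max = 2λ_C = 2 × 2.4263 = 4.8526 pm

Final wavelength:
λ' = 6.4207 + 4.8526 = 11.2733 pm

Minimum photon energy (maximum energy to electron):
E'_min = hc/λ' = 109.9800 keV

Maximum electron kinetic energy:
K_max = E₀ - E'_min = 193.1000 - 109.9800 = 83.1200 keV

(Intermediate values are shown rounded; full precision is carried through to the final answer.)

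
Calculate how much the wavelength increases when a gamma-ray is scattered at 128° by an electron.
3.9201 pm

Using the Compton scattering formula:
Δλ = λ_C(1 - cos θ)

where λ_C = h/(m_e·c) ≈ 2.4263 pm is the Compton wavelength of an electron.

For θ = 128°:
cos(128°) = -0.6157
1 - cos(128°) = 1.6157

Δλ = 2.4263 × 1.6157
Δλ = 3.9201 pm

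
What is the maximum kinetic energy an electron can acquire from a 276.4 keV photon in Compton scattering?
143.6304 keV

Maximum energy transfer occurs at θ = 180° (backscattering).

Initial photon: E₀ = 276.4 keV → λ₀ = 4.4857 pm

Maximum Compton shift (at 180°):
Δλ_max = 2λ_C = 2 × 2.4263 = 4.8526 pm

Final wavelength:
λ' = 4.4857 + 4.8526 = 9.3383 pm

Minimum photon energy (maximum energy to electron):
E'_min = hc/λ' = 132.7696 keV

Maximum electron kinetic energy:
K_max = E₀ - E'_min = 276.4000 - 132.7696 = 143.6304 keV

(Intermediate values are shown rounded; full precision is carried through to the final answer.)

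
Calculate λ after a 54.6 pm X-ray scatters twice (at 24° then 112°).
58.1450 pm

Apply Compton shift twice:

First scattering at θ₁ = 24°:
Δλ₁ = λ_C(1 - cos(24°))
Δλ₁ = 2.4263 × 0.0865
Δλ₁ = 0.2098 pm

After first scattering:
λ₁ = 54.6 + 0.2098 = 54.8098 pm

Second scattering at θ₂ = 112°:
Δλ₂ = λ_C(1 - cos(112°))
Δλ₂ = 2.4263 × 1.3746
Δλ₂ = 3.3352 pm

Final wavelength:
λ₂ = 54.8098 + 3.3352 = 58.1450 pm

Total shift: Δλ_total = 0.2098 + 3.3352 = 3.5450 pm

(Intermediate values are shown rounded; full precision is carried through to the final answer.)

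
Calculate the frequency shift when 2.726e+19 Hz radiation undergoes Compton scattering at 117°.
6.621e+18 Hz (decrease)

Convert frequency to wavelength (c = 299792458 m/s):
λ₀ = c/f₀ = 299792458/2.726e+19 = 1.0997522e-11 m = 10.9975 pm

Calculate Compton shift:
Δλ = λ_C(1 - cos(117°)) = 3.5278 pm

Final wavelength:
λ' = λ₀ + Δλ = 10.9975 + 3.5278 = 14.5254 pm

Final frequency:
f' = c/λ' = 299792458/1.4525354e-11 = 2.0639253e+19 Hz

Frequency shift (decrease):
Δf = f₀ - f' = 2.726e+19 - 2.0639253e+19 = 6.621e+18 Hz

(Intermediate values are shown rounded; full precision is carried through to the final answer.)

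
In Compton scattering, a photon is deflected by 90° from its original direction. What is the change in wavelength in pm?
2.4263 pm

Using the Compton scattering formula:
Δλ = λ_C(1 - cos θ)

where λ_C = h/(m_e·c) ≈ 2.4263 pm is the Compton wavelength of an electron.

For θ = 90°:
cos(90°) = 0.0000
1 - cos(90°) = 1.0000

Δλ = 2.4263 × 1.0000
Δλ = 2.4263 pm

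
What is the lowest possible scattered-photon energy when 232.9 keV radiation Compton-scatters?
121.8384 keV (at θ = 180°)

The scattered photon has minimum energy when its wavelength is maximum, i.e., when the Compton shift Δλ = λ_C(1 − cos θ) is maximum. This occurs at θ = 180° (backscattering), giving Δλ_max = 2λ_C = 4.8526 pm.

Initial wavelength: λ₀ = hc/E₀ = 5.3235 pm
Maximum final wavelength: λ'_max = λ₀ + 2λ_C = 5.3235 + 4.8526 = 10.1761 pm
Minimum final energy: E'_min = hc/λ'_max = 121.8384 keV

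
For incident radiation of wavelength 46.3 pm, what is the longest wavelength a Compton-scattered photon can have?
51.1526 pm (at θ = 180°)

The Compton shift is Δλ = λ_C(1 − cos θ).

Since cos θ ranges from −1 to 1, the factor (1 − cos θ) ranges from 0 to 2; the maximum shift occurs at θ = 180° (backscattering):
Δλ_max = 2λ_C = 2 × 2.4263 pm = 4.8526 pm

Maximum scattered wavelength:
λ'_max = λ₀ + Δλ_max = 46.3 + 4.8526 = 51.1526 pm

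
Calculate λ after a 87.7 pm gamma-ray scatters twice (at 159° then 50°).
93.2582 pm

Apply Compton shift twice:

First scattering at θ₁ = 159°:
Δλ₁ = λ_C(1 - cos(159°))
Δλ₁ = 2.4263 × 1.9336
Δλ₁ = 4.6915 pm

After first scattering:
λ₁ = 87.7 + 4.6915 = 92.3915 pm

Second scattering at θ₂ = 50°:
Δλ₂ = λ_C(1 - cos(50°))
Δλ₂ = 2.4263 × 0.3572
Δλ₂ = 0.8667 pm

Final wavelength:
λ₂ = 92.3915 + 0.8667 = 93.2582 pm

Total shift: Δλ_total = 4.6915 + 0.8667 = 5.5582 pm

(Intermediate values are shown rounded; full precision is carried through to the final answer.)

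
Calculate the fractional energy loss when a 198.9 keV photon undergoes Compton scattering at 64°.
0.1794 (or 17.94%)

Calculate initial and final photon energies:

Initial: E₀ = 198.9 keV → λ₀ = 6.2335 pm
Compton shift: Δλ = 1.3627 pm
Final wavelength: λ' = 7.5962 pm
Final energy: E' = 163.2191 keV

Fractional energy loss:
(E₀ - E')/E₀ = (198.9000 - 163.2191)/198.9000
= 35.6809/198.9000
= 0.1794
= 17.94%

(Intermediate values are shown rounded; full precision is carried through to the final answer.)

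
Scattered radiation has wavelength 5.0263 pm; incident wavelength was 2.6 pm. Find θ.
90.00°

First find the wavelength shift:
Δλ = λ' - λ = 5.0263 - 2.6 = 2.4263 pm

Using Δλ = λ_C(1 - cos θ), with λ_C = h/(m_e·c) ≈ 2.42631024 pm:
cos θ = 1 - Δλ/λ_C
cos θ = 1 - 2.4263/2.42631024
cos θ = 0.000004

θ = arccos(0.000004)
θ = 90.00°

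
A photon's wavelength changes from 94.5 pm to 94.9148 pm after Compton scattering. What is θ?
34.00°

First find the wavelength shift:
Δλ = λ' - λ = 94.9148 - 94.5 = 0.4148 pm

Using Δλ = λ_C(1 - cos θ), with λ_C = h/(m_e·c) ≈ 2.42631024 pm:
cos θ = 1 - Δλ/λ_C
cos θ = 1 - 0.4148/2.42631024
cos θ = 0.829041

θ = arccos(0.829041)
θ = 34.00°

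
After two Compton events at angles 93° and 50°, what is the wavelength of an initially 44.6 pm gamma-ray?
48.0200 pm

Apply Compton shift twice:

First scattering at θ₁ = 93°:
Δλ₁ = λ_C(1 - cos(93°))
Δλ₁ = 2.4263 × 1.0523
Δλ₁ = 2.5533 pm

After first scattering:
λ₁ = 44.6 + 2.5533 = 47.1533 pm

Second scattering at θ₂ = 50°:
Δλ₂ = λ_C(1 - cos(50°))
Δλ₂ = 2.4263 × 0.3572
Δλ₂ = 0.8667 pm

Final wavelength:
λ₂ = 47.1533 + 0.8667 = 48.0200 pm

Total shift: Δλ_total = 2.5533 + 0.8667 = 3.4200 pm

(Intermediate values are shown rounded; full precision is carried through to the final answer.)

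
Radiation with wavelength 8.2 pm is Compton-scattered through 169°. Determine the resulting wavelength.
13.0080 pm

Using the Compton scattering formula:
λ' = λ + Δλ = λ + λ_C(1 - cos θ)

Given:
- Initial wavelength λ = 8.2 pm
- Scattering angle θ = 169°
- Compton wavelength λ_C ≈ 2.4263 pm

Calculate the shift:
Δλ = 2.4263 × (1 - cos(169°))
Δλ = 2.4263 × 1.9816
Δλ = 4.8080 pm

Final wavelength:
λ' = 8.2 + 4.8080 = 13.0080 pm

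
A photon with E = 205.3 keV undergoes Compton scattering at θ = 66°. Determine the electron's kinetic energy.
39.5150 keV

By energy conservation: K_e = E_initial - E_final

First find the scattered photon energy:
Initial wavelength: λ = hc/E = 6.0392 pm
Compton shift: Δλ = λ_C(1 - cos(66°)) = 1.4394 pm
Final wavelength: λ' = 6.0392 + 1.4394 = 7.4786 pm
Final photon energy: E' = hc/λ' = 165.7850 keV

Electron kinetic energy:
K_e = E - E' = 205.3000 - 165.7850 = 39.5150 keV

(Intermediate values are shown rounded; full precision is carried through to the final answer.)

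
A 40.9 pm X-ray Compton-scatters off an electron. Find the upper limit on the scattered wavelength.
45.7526 pm (at θ = 180°)

The Compton shift is Δλ = λ_C(1 − cos θ).

Since cos θ ranges from −1 to 1, the factor (1 − cos θ) ranges from 0 to 2; the maximum shift occurs at θ = 180° (backscattering):
Δλ_max = 2λ_C = 2 × 2.4263 pm = 4.8526 pm

Maximum scattered wavelength:
λ'_max = λ₀ + Δλ_max = 40.9 + 4.8526 = 45.7526 pm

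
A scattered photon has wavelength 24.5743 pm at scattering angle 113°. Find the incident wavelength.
21.2000 pm

From λ' = λ + Δλ, we have λ = λ' - Δλ

First calculate the Compton shift:
Δλ = λ_C(1 - cos θ)
Δλ = 2.4263 × (1 - cos(113°))
Δλ = 2.4263 × 1.3907
Δλ = 3.3743 pm

Initial wavelength:
λ = λ' - Δλ
λ = 24.5743 - 3.3743
λ = 21.2000 pm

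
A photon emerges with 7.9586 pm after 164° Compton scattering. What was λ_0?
3.2000 pm

From λ' = λ + Δλ, we have λ = λ' - Δλ

First calculate the Compton shift:
Δλ = λ_C(1 - cos θ)
Δλ = 2.4263 × (1 - cos(164°))
Δλ = 2.4263 × 1.9613
Δλ = 4.7586 pm

Initial wavelength:
λ = λ' - Δλ
λ = 7.9586 - 4.7586
λ = 3.2000 pm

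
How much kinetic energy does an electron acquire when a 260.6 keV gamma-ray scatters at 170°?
131.0910 keV

By energy conservation: K_e = E_initial - E_final

First find the scattered photon energy:
Initial wavelength: λ = hc/E = 4.7576 pm
Compton shift: Δλ = λ_C(1 - cos(170°)) = 4.8158 pm
Final wavelength: λ' = 4.7576 + 4.8158 = 9.5734 pm
Final photon energy: E' = hc/λ' = 129.5090 keV

Electron kinetic energy:
K_e = E - E' = 260.6000 - 129.5090 = 131.0910 keV

(Intermediate values are shown rounded; full precision is carried through to the final answer.)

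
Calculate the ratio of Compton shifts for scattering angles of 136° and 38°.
136° produces the larger shift by a factor of 8.111

Calculate both shifts using Δλ = λ_C(1 - cos θ):

For θ₁ = 38°:
Δλ₁ = 2.4263 × (1 - cos(38°))
Δλ₁ = 2.4263 × 0.2120
Δλ₁ = 0.5144 pm

For θ₂ = 136°:
Δλ₂ = 2.4263 × (1 - cos(136°))
Δλ₂ = 2.4263 × 1.7193
Δλ₂ = 4.1717 pm

The 136° angle produces the larger shift.
Ratio: 4.1717/0.5144 = 8.111

(Intermediate values are shown rounded; full precision is carried through to the final answer.)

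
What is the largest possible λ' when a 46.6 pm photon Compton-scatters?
51.4526 pm (at θ = 180°)

The Compton shift is Δλ = λ_C(1 − cos θ).

Since cos θ ranges from −1 to 1, the factor (1 − cos θ) ranges from 0 to 2; the maximum shift occurs at θ = 180° (backscattering):
Δλ_max = 2λ_C = 2 × 2.4263 pm = 4.8526 pm

Maximum scattered wavelength:
λ'_max = λ₀ + Δλ_max = 46.6 + 4.8526 = 51.4526 pm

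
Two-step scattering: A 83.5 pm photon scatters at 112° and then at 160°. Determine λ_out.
91.5415 pm

Apply Compton shift twice:

First scattering at θ₁ = 112°:
Δλ₁ = λ_C(1 - cos(112°))
Δλ₁ = 2.4263 × 1.3746
Δλ₁ = 3.3352 pm

After first scattering:
λ₁ = 83.5 + 3.3352 = 86.8352 pm

Second scattering at θ₂ = 160°:
Δλ₂ = λ_C(1 - cos(160°))
Δλ₂ = 2.4263 × 1.9397
Δλ₂ = 4.7063 pm

Final wavelength:
λ₂ = 86.8352 + 4.7063 = 91.5415 pm

Total shift: Δλ_total = 3.3352 + 4.7063 = 8.0415 pm

(Intermediate values are shown rounded; full precision is carried through to the final answer.)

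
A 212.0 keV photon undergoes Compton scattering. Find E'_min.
115.8630 keV (at θ = 180°)

The scattered photon has minimum energy when its wavelength is maximum, i.e., when the Compton shift Δλ = λ_C(1 − cos θ) is maximum. This occurs at θ = 180° (backscattering), giving Δλ_max = 2λ_C = 4.8526 pm.

Initial wavelength: λ₀ = hc/E₀ = 5.8483 pm
Maximum final wavelength: λ'_max = λ₀ + 2λ_C = 5.8483 + 4.8526 = 10.7009 pm
Minimum final energy: E'_min = hc/λ'_max = 115.8630 keV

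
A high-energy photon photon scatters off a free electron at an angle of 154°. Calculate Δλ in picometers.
4.6071 pm

Using the Compton scattering formula:
Δλ = λ_C(1 - cos θ)

where λ_C = h/(m_e·c) ≈ 2.4263 pm is the Compton wavelength of an electron.

For θ = 154°:
cos(154°) = -0.8988
1 - cos(154°) = 1.8988

Δλ = 2.4263 × 1.8988
Δλ = 4.6071 pm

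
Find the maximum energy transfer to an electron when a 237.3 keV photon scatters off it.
114.2682 keV

Maximum energy transfer occurs at θ = 180° (backscattering).

Initial photon: E₀ = 237.3 keV → λ₀ = 5.2248 pm

Maximum Compton shift (at 180°):
Δλ_max = 2λ_C = 2 × 2.4263 = 4.8526 pm

Final wavelength:
λ' = 5.2248 + 4.8526 = 10.0774 pm

Minimum photon energy (maximum energy to electron):
E'_min = hc/λ' = 123.0318 keV

Maximum electron kinetic energy:
K_max = E₀ - E'_min = 237.3000 - 123.0318 = 114.2682 keV

(Intermediate values are shown rounded; full precision is carried through to the final answer.)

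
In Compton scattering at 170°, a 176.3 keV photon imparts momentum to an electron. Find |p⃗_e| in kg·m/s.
1.4961e-22 kg·m/s

The electron is initially at rest, so by conservation of momentum:
p⃗_e = p⃗₀ − p⃗'  (incident photon momentum minus scattered photon momentum)

Photon momentum magnitudes (p = h/λ = E/c):
λ₀ = hc/E₀ = 7.0326 pm → p₀ = h/λ₀ = 9.4220e-23 kg·m/s
Δλ = λ_C(1 − cos 170°) = 4.8158 pm
λ' = 11.8483 pm → p' = h/λ' = 5.5924e-23 kg·m/s

The scattered photon makes angle θ = 170° with the incident direction, so by the law of cosines:
|p⃗_e|² = p₀² + p'² − 2p₀p'cos θ
|p⃗_e|² = (9.4220e-23)² + (5.5924e-23)² − 2·9.4220e-23·5.5924e-23·cos(170°)
|p⃗_e| = 1.4961e-22 kg·m/s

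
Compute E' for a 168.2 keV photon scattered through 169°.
101.7993 keV

First convert energy to wavelength:
λ = hc/E, with hc ≈ 1239.842 keV·pm (i.e. 1239.842 eV·nm)

For E = 168.2 keV = 168200 eV:
λ = 1239.842 keV·pm / 168.2 keV
λ = 7.3712 pm

Calculate the Compton shift:
Δλ = λ_C(1 - cos(169°)) = 2.4263 × 1.9816
Δλ = 4.8080 pm

Final wavelength:
λ' = 7.3712 + 4.8080 = 12.1793 pm

Final energy:
E' = hc/λ' = 1239.842 / 12.1793 = 101.7993 keV

(Intermediate values are shown rounded; full precision is carried through to the final answer.)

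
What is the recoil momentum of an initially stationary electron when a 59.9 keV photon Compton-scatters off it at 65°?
3.3354e-23 kg·m/s

The electron is initially at rest, so by conservation of momentum:
p⃗_e = p⃗₀ − p⃗'  (incident photon momentum minus scattered photon momentum)

Photon momentum magnitudes (p = h/λ = E/c):
λ₀ = hc/E₀ = 20.6985 pm → p₀ = h/λ₀ = 3.2012e-23 kg·m/s
Δλ = λ_C(1 − cos 65°) = 1.4009 pm
λ' = 22.0994 pm → p' = h/λ' = 2.9983e-23 kg·m/s

The scattered photon makes angle θ = 65° with the incident direction, so by the law of cosines:
|p⃗_e|² = p₀² + p'² − 2p₀p'cos θ
|p⃗_e|² = (3.2012e-23)² + (2.9983e-23)² − 2·3.2012e-23·2.9983e-23·cos(65°)
|p⃗_e| = 3.3354e-23 kg·m/s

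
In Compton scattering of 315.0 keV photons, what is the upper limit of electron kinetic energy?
173.9265 keV

Maximum energy transfer occurs at θ = 180° (backscattering).

Initial photon: E₀ = 315.0 keV → λ₀ = 3.9360 pm

Maximum Compton shift (at 180°):
Δλ_max = 2λ_C = 2 × 2.4263 = 4.8526 pm

Final wavelength:
λ' = 3.9360 + 4.8526 = 8.7886 pm

Minimum photon energy (maximum energy to electron):
E'_min = hc/λ' = 141.0735 keV

Maximum electron kinetic energy:
K_max = E₀ - E'_min = 315.0000 - 141.0735 = 173.9265 keV

(Intermediate values are shown rounded; full precision is carried through to the final answer.)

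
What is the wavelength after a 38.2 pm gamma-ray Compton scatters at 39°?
38.7407 pm

Using the Compton scattering formula:
λ' = λ + Δλ = λ + λ_C(1 - cos θ)

Given:
- Initial wavelength λ = 38.2 pm
- Scattering angle θ = 39°
- Compton wavelength λ_C ≈ 2.4263 pm

Calculate the shift:
Δλ = 2.4263 × (1 - cos(39°))
Δλ = 2.4263 × 0.2229
Δλ = 0.5407 pm

Final wavelength:
λ' = 38.2 + 0.5407 = 38.7407 pm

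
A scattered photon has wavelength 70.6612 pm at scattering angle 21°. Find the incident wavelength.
70.5000 pm

From λ' = λ + Δλ, we have λ = λ' - Δλ

First calculate the Compton shift:
Δλ = λ_C(1 - cos θ)
Δλ = 2.4263 × (1 - cos(21°))
Δλ = 2.4263 × 0.0664
Δλ = 0.1612 pm

Initial wavelength:
λ = λ' - Δλ
λ = 70.6612 - 0.1612
λ = 70.5000 pm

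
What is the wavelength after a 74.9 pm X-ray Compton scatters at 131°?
78.9181 pm

Using the Compton scattering formula:
λ' = λ + Δλ = λ + λ_C(1 - cos θ)

Given:
- Initial wavelength λ = 74.9 pm
- Scattering angle θ = 131°
- Compton wavelength λ_C ≈ 2.4263 pm

Calculate the shift:
Δλ = 2.4263 × (1 - cos(131°))
Δλ = 2.4263 × 1.6561
Δλ = 4.0181 pm

Final wavelength:
λ' = 74.9 + 4.0181 = 78.9181 pm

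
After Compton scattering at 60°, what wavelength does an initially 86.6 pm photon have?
87.8132 pm

Using the Compton formula: λ' = λ + λ_C(1 − cos θ)

For θ = 60°, cos θ = 1/2 (exact) = 0.5000, so:
1 − cos 60° = 1 − (1/2) = 0.5000

Δλ = λ_C × 0.5000 = 2.4263 × 0.5000 = 1.2132 pm

λ' = 86.6 + 1.2132 = 87.8132 pm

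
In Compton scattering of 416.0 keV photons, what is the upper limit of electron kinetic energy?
257.7158 keV

Maximum energy transfer occurs at θ = 180° (backscattering).

Initial photon: E₀ = 416.0 keV → λ₀ = 2.9804 pm

Maximum Compton shift (at 180°):
Δλ_max = 2λ_C = 2 × 2.4263 = 4.8526 pm

Final wavelength:
λ' = 2.9804 + 4.8526 = 7.8330 pm

Minimum photon energy (maximum energy to electron):
E'_min = hc/λ' = 158.2842 keV

Maximum electron kinetic energy:
K_max = E₀ - E'_min = 416.0000 - 158.2842 = 257.7158 keV

(Intermediate values are shown rounded; full precision is carried through to the final answer.)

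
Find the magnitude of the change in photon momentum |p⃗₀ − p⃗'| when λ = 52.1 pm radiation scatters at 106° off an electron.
1.9749e-23 kg·m/s

Photon momentum magnitude is p = h/λ.

Initial momentum:
p₀ = h/λ = 6.6261e-34/5.2100e-11 = 1.2718e-23 kg·m/s

After scattering:
λ' = λ + Δλ = 52.1 + 3.0951 = 55.1951 pm
p' = h/λ' = 6.6261e-34/5.5195e-11 = 1.2005e-23 kg·m/s

Momentum is a vector; the scattered photon's direction makes angle θ = 106° with the incident direction. The magnitude of the vector change Δp⃗ = p⃗₀ − p⃗' is found from the law of cosines:
|Δp⃗|² = p₀² + p'² − 2p₀p'cos θ
|Δp⃗|² = (1.2718e-23)² + (1.2005e-23)² − 2·1.2718e-23·1.2005e-23·cos(106°)
|Δp⃗| = 1.9749e-23 kg·m/s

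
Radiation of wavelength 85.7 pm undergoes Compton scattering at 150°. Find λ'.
90.2276 pm

Using the Compton formula: λ' = λ + λ_C(1 − cos θ)

For θ = 150°, cos θ = -√3/2 (exact) ≈ -0.8660, so:
1 − cos 150° = 1 − (-√3/2) ≈ 1.8660

Δλ = λ_C × 1.8660 = 2.4263 × 1.8660 = 4.5276 pm

λ' = 85.7 + 4.5276 = 90.2276 pm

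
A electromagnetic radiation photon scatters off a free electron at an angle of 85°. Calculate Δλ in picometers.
2.2148 pm

Using the Compton scattering formula:
Δλ = λ_C(1 - cos θ)

where λ_C = h/(m_e·c) ≈ 2.4263 pm is the Compton wavelength of an electron.

For θ = 85°:
cos(85°) = 0.0872
1 - cos(85°) = 0.9128

Δλ = 2.4263 × 0.9128
Δλ = 2.2148 pm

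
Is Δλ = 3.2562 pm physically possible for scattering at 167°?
No, inconsistent

Calculate the expected shift for θ = 167°:

Δλ_expected = λ_C(1 - cos(167°))
Δλ_expected = 2.4263 × (1 - cos(167°))
Δλ_expected = 2.4263 × 1.9744
Δλ_expected = 4.7904 pm

Given shift: 3.2562 pm
Expected shift: 4.7904 pm
Difference: 1.5343 pm

The values do not match. The given shift corresponds to θ ≈ 110.0°, not 167°.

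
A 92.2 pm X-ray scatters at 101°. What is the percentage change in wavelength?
3.1337%

Calculate the Compton shift:
Δλ = λ_C(1 - cos(101°))
Δλ = 2.4263 × (1 - cos(101°))
Δλ = 2.4263 × 1.1908
Δλ = 2.8893 pm

Percentage change:
(Δλ/λ₀) × 100 = (2.8893/92.2) × 100
= 3.1337%

(Intermediate values are shown rounded; full precision is carried through to the final answer.)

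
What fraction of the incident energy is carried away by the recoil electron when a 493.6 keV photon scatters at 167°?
0.6560 (or 65.60%)

Calculate initial and final photon energies:

Initial: E₀ = 493.6 keV → λ₀ = 2.5118 pm
Compton shift: Δλ = 4.7904 pm
Final wavelength: λ' = 7.3023 pm
Final energy: E' = 169.7886 keV

Fractional energy loss:
(E₀ - E')/E₀ = (493.6000 - 169.7886)/493.6000
= 323.8114/493.6000
= 0.6560
= 65.60%

(Intermediate values are shown rounded; full precision is carried through to the final answer.)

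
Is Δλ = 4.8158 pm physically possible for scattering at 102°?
No, inconsistent

Calculate the expected shift for θ = 102°:

Δλ_expected = λ_C(1 - cos(102°))
Δλ_expected = 2.4263 × (1 - cos(102°))
Δλ_expected = 2.4263 × 1.2079
Δλ_expected = 2.9308 pm

Given shift: 4.8158 pm
Expected shift: 2.9308 pm
Difference: 1.8850 pm

The values do not match. The given shift corresponds to θ ≈ 170.0°, not 102°.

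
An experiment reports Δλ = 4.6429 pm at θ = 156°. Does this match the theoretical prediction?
Yes, consistent

Calculate the expected shift for θ = 156°:

Δλ_expected = λ_C(1 - cos(156°))
Δλ_expected = 2.4263 × (1 - cos(156°))
Δλ_expected = 2.4263 × 1.9135
Δλ_expected = 4.6429 pm

Given shift: 4.6429 pm
Expected shift: 4.6429 pm
Difference: 0.0000 pm

The values match. This is consistent with Compton scattering at the stated angle.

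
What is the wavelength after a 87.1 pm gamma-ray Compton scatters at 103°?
90.0721 pm

Using the Compton scattering formula:
λ' = λ + Δλ = λ + λ_C(1 - cos θ)

Given:
- Initial wavelength λ = 87.1 pm
- Scattering angle θ = 103°
- Compton wavelength λ_C ≈ 2.4263 pm

Calculate the shift:
Δλ = 2.4263 × (1 - cos(103°))
Δλ = 2.4263 × 1.2250
Δλ = 2.9721 pm

Final wavelength:
λ' = 87.1 + 2.9721 = 90.0721 pm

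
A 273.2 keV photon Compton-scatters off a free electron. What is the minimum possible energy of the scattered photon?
132.0267 keV (at θ = 180°)

The scattered photon has minimum energy when its wavelength is maximum, i.e., when the Compton shift Δλ = λ_C(1 − cos θ) is maximum. This occurs at θ = 180° (backscattering), giving Δλ_max = 2λ_C = 4.8526 pm.

Initial wavelength: λ₀ = hc/E₀ = 4.5382 pm
Maximum final wavelength: λ'_max = λ₀ + 2λ_C = 4.5382 + 4.8526 = 9.3908 pm
Minimum final energy: E'_min = hc/λ'_max = 132.0267 keV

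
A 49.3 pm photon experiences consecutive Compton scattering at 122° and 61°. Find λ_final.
54.2621 pm

Apply Compton shift twice:

First scattering at θ₁ = 122°:
Δλ₁ = λ_C(1 - cos(122°))
Δλ₁ = 2.4263 × 1.5299
Δλ₁ = 3.7121 pm

After first scattering:
λ₁ = 49.3 + 3.7121 = 53.0121 pm

Second scattering at θ₂ = 61°:
Δλ₂ = λ_C(1 - cos(61°))
Δλ₂ = 2.4263 × 0.5152
Δλ₂ = 1.2500 pm

Final wavelength:
λ₂ = 53.0121 + 1.2500 = 54.2621 pm

Total shift: Δλ_total = 3.7121 + 1.2500 = 4.9621 pm

(Intermediate values are shown rounded; full precision is carried through to the final answer.)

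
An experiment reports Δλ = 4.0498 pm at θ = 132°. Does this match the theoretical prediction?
Yes, consistent

Calculate the expected shift for θ = 132°:

Δλ_expected = λ_C(1 - cos(132°))
Δλ_expected = 2.4263 × (1 - cos(132°))
Δλ_expected = 2.4263 × 1.6691
Δλ_expected = 4.0498 pm

Given shift: 4.0498 pm
Expected shift: 4.0498 pm
Difference: 0.0000 pm

The values match. This is consistent with Compton scattering at the stated angle.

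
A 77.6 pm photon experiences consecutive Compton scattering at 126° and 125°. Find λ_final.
85.2704 pm

Apply Compton shift twice:

First scattering at θ₁ = 126°:
Δλ₁ = λ_C(1 - cos(126°))
Δλ₁ = 2.4263 × 1.5878
Δλ₁ = 3.8525 pm

After first scattering:
λ₁ = 77.6 + 3.8525 = 81.4525 pm

Second scattering at θ₂ = 125°:
Δλ₂ = λ_C(1 - cos(125°))
Δλ₂ = 2.4263 × 1.5736
Δλ₂ = 3.8180 pm

Final wavelength:
λ₂ = 81.4525 + 3.8180 = 85.2704 pm

Total shift: Δλ_total = 3.8525 + 3.8180 = 7.6704 pm

(Intermediate values are shown rounded; full precision is carried through to the final answer.)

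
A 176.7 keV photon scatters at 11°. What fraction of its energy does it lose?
0.0063 (or 0.63%)

Calculate initial and final photon energies:

Initial: E₀ = 176.7 keV → λ₀ = 7.0166 pm
Compton shift: Δλ = 0.0446 pm
Final wavelength: λ' = 7.0612 pm
Final energy: E' = 175.5845 keV

Fractional energy loss:
(E₀ - E')/E₀ = (176.7000 - 175.5845)/176.7000
= 1.1155/176.7000
= 0.0063
= 0.63%

(Intermediate values are shown rounded; full precision is carried through to the final answer.)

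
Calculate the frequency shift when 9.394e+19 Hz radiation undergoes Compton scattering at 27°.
7.189e+18 Hz (decrease)

Convert frequency to wavelength (c = 299792458 m/s):
λ₀ = c/f₀ = 299792458/9.394e+19 = 3.1913185e-12 m = 3.1913 pm

Calculate Compton shift:
Δλ = λ_C(1 - cos(27°)) = 0.2645 pm

Final wavelength:
λ' = λ₀ + Δλ = 3.1913 + 0.2645 = 3.4558 pm

Final frequency:
f' = c/λ' = 299792458/3.4557705e-12 = 8.6751265e+19 Hz

Frequency shift (decrease):
Δf = f₀ - f' = 9.394e+19 - 8.6751265e+19 = 7.189e+18 Hz

(Intermediate values are shown rounded; full precision is carried through to the final answer.)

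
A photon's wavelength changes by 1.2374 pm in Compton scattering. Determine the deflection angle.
60.66°

From the Compton formula Δλ = λ_C(1 - cos θ), we can solve for θ:

cos θ = 1 - Δλ/λ_C

Given:
- Δλ = 1.2374 pm
- λ_C = h/(m_e·c) ≈ 2.42631024 pm

cos θ = 1 - 1.2374/2.42631024
cos θ = 1 - 0.509992
cos θ = 0.490008

θ = arccos(0.490008)
θ = 60.66°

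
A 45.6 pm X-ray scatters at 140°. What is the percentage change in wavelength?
9.3969%

Calculate the Compton shift:
Δλ = λ_C(1 - cos(140°))
Δλ = 2.4263 × (1 - cos(140°))
Δλ = 2.4263 × 1.7660
Δλ = 4.2850 pm

Percentage change:
(Δλ/λ₀) × 100 = (4.2850/45.6) × 100
= 9.3969%

(Intermediate values are shown rounded; full precision is carried through to the final answer.)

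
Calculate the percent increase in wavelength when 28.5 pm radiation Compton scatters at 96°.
9.4033%

Calculate the Compton shift:
Δλ = λ_C(1 - cos(96°))
Δλ = 2.4263 × (1 - cos(96°))
Δλ = 2.4263 × 1.1045
Δλ = 2.6799 pm

Percentage change:
(Δλ/λ₀) × 100 = (2.6799/28.5) × 100
= 9.4033%

(Intermediate values are shown rounded; full precision is carried through to the final answer.)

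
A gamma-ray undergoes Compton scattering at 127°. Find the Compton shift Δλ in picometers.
3.8865 pm

Using the Compton scattering formula:
Δλ = λ_C(1 - cos θ)

where λ_C = h/(m_e·c) ≈ 2.4263 pm is the Compton wavelength of an electron.

For θ = 127°:
cos(127°) = -0.6018
1 - cos(127°) = 1.6018

Δλ = 2.4263 × 1.6018
Δλ = 3.8865 pm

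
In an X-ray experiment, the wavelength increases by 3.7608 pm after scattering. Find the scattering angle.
123.37°

From the Compton formula Δλ = λ_C(1 - cos θ), we can solve for θ:

cos θ = 1 - Δλ/λ_C

Given:
- Δλ = 3.7608 pm
- λ_C = h/(m_e·c) ≈ 2.42631024 pm

cos θ = 1 - 3.7608/2.42631024
cos θ = 1 - 1.550008
cos θ = -0.550008

θ = arccos(-0.550008)
θ = 123.37°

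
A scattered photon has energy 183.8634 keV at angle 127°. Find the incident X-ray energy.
434.0002 keV

Convert final energy to wavelength (hc ≈ 1239.842 keV·pm):
λ' = hc/E' = 1239.842 / 183.8634 = 6.7433 pm

Calculate the Compton shift:
Δλ = λ_C(1 - cos(127°))
Δλ = 2.4263 × (1 - cos(127°))
Δλ = 3.8865 pm

Initial wavelength:
λ = λ' - Δλ = 6.7433 - 3.8865 = 2.8568 pm

Initial energy:
E = hc/λ = 1239.842 / 2.8568 = 434.0002 keV

(Intermediate values are shown rounded; full precision is carried through to the final answer.)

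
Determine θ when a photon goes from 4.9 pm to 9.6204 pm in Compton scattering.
161.00°

First find the wavelength shift:
Δλ = λ' - λ = 9.6204 - 4.9 = 4.7204 pm

Using Δλ = λ_C(1 - cos θ), with λ_C = h/(m_e·c) ≈ 2.42631024 pm:
cos θ = 1 - Δλ/λ_C
cos θ = 1 - 4.7204/2.42631024
cos θ = -0.945506

θ = arccos(-0.945506)
θ = 161.00°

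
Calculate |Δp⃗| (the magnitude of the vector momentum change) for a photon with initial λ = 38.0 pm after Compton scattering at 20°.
6.0446e-24 kg·m/s

Photon momentum magnitude is p = h/λ.

Initial momentum:
p₀ = h/λ = 6.6261e-34/3.8000e-11 = 1.7437e-23 kg·m/s

After scattering:
λ' = λ + Δλ = 38.0 + 0.1463 = 38.1463 pm
p' = h/λ' = 6.6261e-34/3.8146e-11 = 1.7370e-23 kg·m/s

Momentum is a vector; the scattered photon's direction makes angle θ = 20° with the incident direction. The magnitude of the vector change Δp⃗ = p⃗₀ − p⃗' is found from the law of cosines:
|Δp⃗|² = p₀² + p'² − 2p₀p'cos θ
|Δp⃗|² = (1.7437e-23)² + (1.7370e-23)² − 2·1.7437e-23·1.7370e-23·cos(20°)
|Δp⃗| = 6.0446e-24 kg·m/s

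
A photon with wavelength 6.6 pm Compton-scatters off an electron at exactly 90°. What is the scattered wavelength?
9.0263 pm

Using the Compton formula: λ' = λ + λ_C(1 − cos θ)

For θ = 90°, cos θ = 0 (exact) = 0.0000, so:
1 − cos 90° = 1 − (0) = 1.0000

Δλ = λ_C × 1.0000 = 2.4263 × 1.0000 = 2.4263 pm

λ' = 6.6 + 2.4263 = 9.0263 pm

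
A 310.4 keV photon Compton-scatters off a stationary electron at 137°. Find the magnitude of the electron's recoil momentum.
2.3168e-22 kg·m/s

The electron is initially at rest, so by conservation of momentum:
p⃗_e = p⃗₀ − p⃗'  (incident photon momentum minus scattered photon momentum)

Photon momentum magnitudes (p = h/λ = E/c):
λ₀ = hc/E₀ = 3.9943 pm → p₀ = h/λ₀ = 1.6589e-22 kg·m/s
Δλ = λ_C(1 − cos 137°) = 4.2008 pm
λ' = 8.1951 pm → p' = h/λ' = 8.0854e-23 kg·m/s

The scattered photon makes angle θ = 137° with the incident direction, so by the law of cosines:
|p⃗_e|² = p₀² + p'² − 2p₀p'cos θ
|p⃗_e|² = (1.6589e-22)² + (8.0854e-23)² − 2·1.6589e-22·8.0854e-23·cos(137°)
|p⃗_e| = 2.3168e-22 kg·m/s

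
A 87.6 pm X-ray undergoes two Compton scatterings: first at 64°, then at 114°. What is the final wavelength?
92.3759 pm

Apply Compton shift twice:

First scattering at θ₁ = 64°:
Δλ₁ = λ_C(1 - cos(64°))
Δλ₁ = 2.4263 × 0.5616
Δλ₁ = 1.3627 pm

After first scattering:
λ₁ = 87.6 + 1.3627 = 88.9627 pm

Second scattering at θ₂ = 114°:
Δλ₂ = λ_C(1 - cos(114°))
Δλ₂ = 2.4263 × 1.4067
Δλ₂ = 3.4132 pm

Final wavelength:
λ₂ = 88.9627 + 3.4132 = 92.3759 pm

Total shift: Δλ_total = 1.3627 + 3.4132 = 4.7759 pm

(Intermediate values are shown rounded; full precision is carried through to the final answer.)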